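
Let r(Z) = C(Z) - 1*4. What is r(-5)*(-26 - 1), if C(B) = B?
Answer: 243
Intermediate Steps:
r(Z) = -4 + Z (r(Z) = Z - 1*4 = Z - 4 = -4 + Z)
r(-5)*(-26 - 1) = (-4 - 5)*(-26 - 1) = -9*(-27) = 243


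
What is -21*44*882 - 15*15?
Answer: -815193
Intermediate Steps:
-21*44*882 - 15*15 = -924*882 - 225 = -814968 - 225 = -815193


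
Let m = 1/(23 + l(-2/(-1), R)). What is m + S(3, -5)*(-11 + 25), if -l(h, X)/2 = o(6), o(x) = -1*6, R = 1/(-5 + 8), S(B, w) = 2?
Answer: 981/35 ≈ 28.029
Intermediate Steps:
R = ⅓ (R = 1/3 = ⅓ ≈ 0.33333)
o(x) = -6
l(h, X) = 12 (l(h, X) = -2*(-6) = 12)
m = 1/35 (m = 1/(23 + 12) = 1/35 ≈ 0.028571)
m + S(3, -5)*(-11 + 25) = 1/35 + 2*(-11 + 25) = 1/35 + 2*14 = 1/35 + 28 = 981/35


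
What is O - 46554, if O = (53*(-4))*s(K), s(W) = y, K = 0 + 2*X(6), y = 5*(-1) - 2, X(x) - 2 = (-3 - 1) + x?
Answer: -45070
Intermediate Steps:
X(x) = -2 + x (X(x) = 2 + ((-3 - 1) + x) = 2 + (-4 + x) = -2 + x)
y = -7 (y = -5 - 2 = -7)
K = 8 (K = 0 + 2*(-2 + 6) = 0 + 2*4 = 0 + 8 = 8)
s(W) = -7
O = 1484 (O = (53*(-4))*(-7) = -212*(-7) = 1484)
O - 46554 = 1484 - 46554 = -45070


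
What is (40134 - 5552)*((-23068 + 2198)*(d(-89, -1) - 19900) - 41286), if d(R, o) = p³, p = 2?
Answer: 14355152602828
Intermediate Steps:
d(R, o) = 8 (d(R, o) = 2³ = 8)
(40134 - 5552)*((-23068 + 2198)*(d(-89, -1) - 19900) - 41286) = (40134 - 5552)*((-23068 + 2198)*(8 - 19900) - 41286) = 34582*(-20870*(-19892) - 41286) = 34582*(415146040 - 41286) = 34582*415104754 = 14355152602828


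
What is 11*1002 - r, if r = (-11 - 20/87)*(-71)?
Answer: 889547/87 ≈ 10225.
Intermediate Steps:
r = 69367/87 (r = (-11 - 20*1/87)*(-71) = (-11 - 20/87)*(-71) = -977/87*(-71) = 69367/87 ≈ 797.32)
11*1002 - r = 11*1002 - 1*69367/87 = 11022 - 69367/87 = 889547/87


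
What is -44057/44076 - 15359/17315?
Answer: -1439810239/763175940 ≈ -1.8866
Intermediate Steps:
-44057/44076 - 15359/17315 = -1439810239/763175940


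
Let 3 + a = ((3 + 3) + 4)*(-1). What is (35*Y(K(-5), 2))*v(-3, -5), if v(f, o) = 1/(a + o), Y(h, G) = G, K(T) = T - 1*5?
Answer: -35/9 ≈ -3.8889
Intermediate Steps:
K(T) = -5 + T (K(T) = T - 5 = -5 + T)
a = -13 (a = -3 + ((3 + 3) + 4)*(-1) = -3 + (6 + 4)*(-1) = -3 + 10*(-1) = -3 - 10 = -13)
v(f, o) = 1/(-13 + o)
(35*Y(K(-5), 2))*v(-3, -5) = (35*2)/(-13 - 5) = 70/(-18) = 70*(-1/18) = -35/9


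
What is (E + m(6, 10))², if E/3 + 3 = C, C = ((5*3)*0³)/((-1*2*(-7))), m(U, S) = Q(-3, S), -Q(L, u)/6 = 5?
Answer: 1521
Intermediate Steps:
Q(L, u) = -30 (Q(L, u) = -6*5 = -30)
m(U, S) = -30
C = 0 (C = (15*0)/((-2*(-7))) = 0/14 = 0*(1/14) = 0)
E = -9 (E = -9 + 3*0 = -9 + 0 = -9)
(E + m(6, 10))² = (-9 - 30)² = (-39)² = 1521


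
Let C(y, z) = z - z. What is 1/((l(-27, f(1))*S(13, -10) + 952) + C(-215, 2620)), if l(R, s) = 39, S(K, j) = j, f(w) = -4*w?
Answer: 1/562 ≈ 0.0017794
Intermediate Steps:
C(y, z) = 0
1/((l(-27, f(1))*S(13, -10) + 952) + C(-215, 2620)) = 1/((39*(-10) + 952) + 0) = 1/((-390 + 952) + 0) = 1/(562 + 0) = 1/562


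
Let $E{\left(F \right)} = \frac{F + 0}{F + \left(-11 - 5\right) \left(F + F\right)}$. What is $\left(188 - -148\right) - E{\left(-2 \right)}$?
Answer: $\frac{10417}{31} \approx 336.03$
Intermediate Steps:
$E{\left(F \right)} = - \frac{1}{31}$ ($E{\left(F \right)} = \frac{F}{F - 16 \cdot 2 F} = \frac{F}{F - 32 F} = \frac{F}{\left(-31\right) F} = F \left(- \frac{1}{31 F}\right) = - \frac{1}{31}$)
$\left(188 - -148\right) - E{\left(-2 \right)} = \left(188 - -148\right) - - \frac{1}{31} = \left(188 + 148\right) + \frac{1}{31} = 336 + \frac{1}{31} = \frac{10417}{31}$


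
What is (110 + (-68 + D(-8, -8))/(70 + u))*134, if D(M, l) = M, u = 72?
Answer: 1041448/71 ≈ 14668.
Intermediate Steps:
(110 + (-68 + D(-8, -8))/(70 + u))*134 = (110 + (-68 - 8)/(70 + 72))*134 = (110 - 76/142)*134 = (110 - 76*1/142)*134 = (110 - 38/71)*134 = (7772/71)*134 = 1041448/71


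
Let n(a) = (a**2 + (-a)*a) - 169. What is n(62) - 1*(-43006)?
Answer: 42837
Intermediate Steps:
n(a) = -169 (n(a) = (a**2 - a**2) - 169 = 0 - 169 = -169)
n(62) - 1*(-43006) = -169 - 1*(-43006) = -169 + 43006 = 42837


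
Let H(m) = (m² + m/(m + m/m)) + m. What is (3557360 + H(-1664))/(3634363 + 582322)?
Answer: 2103559632/1402469431 ≈ 1.4999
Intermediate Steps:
H(m) = m + m² + m/(1 + m) (H(m) = (m² + m/(m + 1)) + m = (m² + m/(1 + m)) + m = m + m² + m/(1 + m))
(3557360 + H(-1664))/(3634363 + 582322) = (3557360 - 1664*(2 + (-1664)² + 2*(-1664))/(1 - 1664))/(3634363 + 582322) = (3557360 - 1664*(2 + 2768896 - 3328)/(-1663))/4216685 = (3557360 - 1664*(-1/1663)*2765570)*(1/4216685) = (3557360 + 4601908480/1663)*(1/4216685) = (10517798160/1663)*(1/4216685) = 2103559632/1402469431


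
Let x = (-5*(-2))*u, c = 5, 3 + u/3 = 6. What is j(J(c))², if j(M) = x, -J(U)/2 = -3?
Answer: 8100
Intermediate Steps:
u = 9 (u = -9 + 3*6 = -9 + 18 = 9)
J(U) = 6 (J(U) = -2*(-3) = 6)
x = 90 (x = -5*(-2)*9 = 10*9 = 90)
j(M) = 90
j(J(c))² = 90² = 8100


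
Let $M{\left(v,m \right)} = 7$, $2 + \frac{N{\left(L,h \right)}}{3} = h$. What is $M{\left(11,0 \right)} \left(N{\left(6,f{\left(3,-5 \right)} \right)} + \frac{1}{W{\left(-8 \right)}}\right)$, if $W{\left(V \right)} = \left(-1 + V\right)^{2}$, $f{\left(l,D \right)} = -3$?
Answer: $- \frac{8498}{81} \approx -104.91$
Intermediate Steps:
$N{\left(L,h \right)} = -6 + 3 h$
$M{\left(11,0 \right)} \left(N{\left(6,f{\left(3,-5 \right)} \right)} + \frac{1}{W{\left(-8 \right)}}\right) = 7 \left(\left(-6 + 3 \left(-3\right)\right) + \frac{1}{\left(-1 - 8\right)^{2}}\right) = 7 \left(\left(-6 - 9\right) + \frac{1}{\left(-9\right)^{2}}\right) = 7 \left(-15 + \frac{1}{81}\right) = 7 \left(- \frac{1214}{81}\right) = - \frac{8498}{81}$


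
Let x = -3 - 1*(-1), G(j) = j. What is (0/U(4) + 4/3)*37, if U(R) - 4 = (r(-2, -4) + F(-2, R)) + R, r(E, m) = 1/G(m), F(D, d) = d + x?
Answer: 148/3 ≈ 49.333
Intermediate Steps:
x = -2 (x = -3 + 1 = -2)
F(D, d) = -2 + d (F(D, d) = d - 2 = -2 + d)
r(E, m) = 1/m
U(R) = 7/4 + 2*R (U(R) = 4 + ((1/(-4) + (-2 + R)) + R) = 4 + ((-¼ + (-2 + R)) + R) = 4 + ((-9/4 + R) + R) = 4 + (-9/4 + 2*R) = 7/4 + 2*R)
(0/U(4) + 4/3)*37 = (0/(7/4 + 2*4) + 4/3)*37 = (0/(7/4 + 8) + 4*(⅓))*37 = (0/(39/4) + 4/3)*37 = (0*(4/39) + 4/3)*37 = (0 + 4/3)*37 = (4/3)*37 = 148/3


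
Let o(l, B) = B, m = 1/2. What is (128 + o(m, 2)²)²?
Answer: 17424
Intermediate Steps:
m = ½ ≈ 0.50000
(128 + o(m, 2)²)² = (128 + 2²)² = (128 + 4)² = 132² = 17424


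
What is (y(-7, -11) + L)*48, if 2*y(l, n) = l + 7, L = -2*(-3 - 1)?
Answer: 384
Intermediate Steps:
L = 8 (L = -2*(-4) = 8)
y(l, n) = 7/2 + l/2 (y(l, n) = (l + 7)/2 = (7 + l)/2 = 7/2 + l/2)
(y(-7, -11) + L)*48 = ((7/2 + (½)*(-7)) + 8)*48 = ((7/2 - 7/2) + 8)*48 = (0 + 8)*48 = 8*48 = 384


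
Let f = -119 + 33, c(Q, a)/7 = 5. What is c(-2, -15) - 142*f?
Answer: 12247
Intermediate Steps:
c(Q, a) = 35 (c(Q, a) = 7*5 = 35)
f = -86
c(-2, -15) - 142*f = 35 - 142*(-86) = 35 + 12212 = 12247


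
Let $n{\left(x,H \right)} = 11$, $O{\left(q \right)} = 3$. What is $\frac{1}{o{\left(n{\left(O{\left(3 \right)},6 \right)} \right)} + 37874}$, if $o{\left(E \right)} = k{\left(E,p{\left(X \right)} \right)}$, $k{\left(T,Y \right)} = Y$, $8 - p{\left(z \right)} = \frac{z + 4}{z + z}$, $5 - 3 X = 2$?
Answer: $\frac{2}{75759} \approx 2.64 \cdot 10^{-5}$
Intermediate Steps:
$X = 1$ ($X = \frac{5}{3} - \frac{2}{3} = 1$)
$p{\left(z \right)} = 8 - \frac{4 + z}{2 z}$ ($p{\left(z \right)} = 8 - \frac{z + 4}{z + z} = 8 - \frac{4 + z}{2 z}$)
$o{\left(E \right)} = \frac{11}{2}$ ($o{\left(E \right)} = \frac{15}{2} - \frac{2}{1} = \frac{15}{2} - 2 = \frac{11}{2}$)
$\frac{1}{o{\left(n{\left(O{\left(3 \right)},6 \right)} \right)} + 37874} = \frac{1}{\frac{11}{2} + 37874} = \frac{1}{\frac{75759}{2}} = \frac{2}{75759}$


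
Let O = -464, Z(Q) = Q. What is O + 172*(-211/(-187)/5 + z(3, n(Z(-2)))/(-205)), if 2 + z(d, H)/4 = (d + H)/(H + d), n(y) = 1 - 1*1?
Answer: -16170812/38335 ≈ -421.83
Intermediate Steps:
n(y) = 0 (n(y) = 1 - 1 = 0)
z(d, H) = -4 (z(d, H) = -8 + 4*((d + H)/(H + d)) = -8 + 4*((H + d)/(H + d)) = -8 + 4*1 = -8 + 4 = -4)
O + 172*(-211/(-187)/5 + z(3, n(Z(-2)))/(-205)) = -464 + 172*(-211/(-187)/5 - 4/(-205)) = -464 + 172*(-211*(-1/187)*(1/5) - 4*(-1/205)) = -464 + 172*((211/187)*(1/5) + 4/205) = -464 + 172*(211/935 + 4/205) = -464 + 172*(9399/38335) = -464 + 1616628/38335 = -16170812/38335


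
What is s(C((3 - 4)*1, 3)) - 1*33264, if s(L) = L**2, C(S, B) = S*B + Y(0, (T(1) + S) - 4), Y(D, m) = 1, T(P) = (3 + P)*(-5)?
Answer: -33260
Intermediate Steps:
T(P) = -15 - 5*P
C(S, B) = 1 + B*S (C(S, B) = S*B + 1 = B*S + 1 = 1 + B*S)
s(C((3 - 4)*1, 3)) - 1*33264 = (1 + 3*((3 - 4)*1))**2 - 1*33264 = (1 + 3*(-1*1))**2 - 33264 = (1 + 3*(-1))**2 - 33264 = (1 - 3)**2 - 33264 = (-2)**2 - 33264 = 4 - 33264 = -33260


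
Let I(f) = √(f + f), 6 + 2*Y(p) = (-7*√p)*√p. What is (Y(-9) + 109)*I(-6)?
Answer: 275*I*√3 ≈ 476.31*I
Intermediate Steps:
Y(p) = -3 - 7*p/2 (Y(p) = -3 + ((-7*√p)*√p)/2 = -3 + (-7*p)/2 = -3 - 7*p/2)
I(f) = √2*√f (I(f) = √(2*f) = √2*√f)
(Y(-9) + 109)*I(-6) = ((-3 - 7/2*(-9)) + 109)*(√2*√(-6)) = ((-3 + 63/2) + 109)*(√2*(I*√6)) = (57/2 + 109)*(2*I*√3) = 275*(2*I*√3)/2 = 275*I*√3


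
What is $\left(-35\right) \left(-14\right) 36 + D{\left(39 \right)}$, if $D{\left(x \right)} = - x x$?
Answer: $16119$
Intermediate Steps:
$D{\left(x \right)} = - x^{2}$
$\left(-35\right) \left(-14\right) 36 + D{\left(39 \right)} = \left(-35\right) \left(-14\right) 36 - 39^{2} = 490 \cdot 36 - 1521 = 17640 - 1521 = 16119$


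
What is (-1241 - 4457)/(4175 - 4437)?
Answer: 2849/131 ≈ 21.748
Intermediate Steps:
(-1241 - 4457)/(4175 - 4437) = -5698/(-262) = -5698*(-1/262) = 2849/131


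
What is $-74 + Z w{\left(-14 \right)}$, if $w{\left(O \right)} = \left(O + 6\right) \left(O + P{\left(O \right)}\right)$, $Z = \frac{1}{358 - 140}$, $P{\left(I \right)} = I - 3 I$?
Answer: $- \frac{8122}{109} \approx -74.514$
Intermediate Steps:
$P{\left(I \right)} = - 2 I$
$Z = \frac{1}{218} \approx 0.0045872$
$w{\left(O \right)} = - O \left(6 + O\right)$ ($w{\left(O \right)} = \left(O + 6\right) \left(O - 2 O\right) = \left(6 + O\right) \left(- O\right) = - O \left(6 + O\right)$)
$-74 + Z w{\left(-14 \right)} = -74 + \frac{\left(-14\right) \left(-6 - -14\right)}{218} = -74 + \frac{\left(-14\right) \left(-6 + 14\right)}{218} = -74 + \frac{\left(-14\right) 8}{218} = -74 + \frac{1}{218} \left(-112\right) = -74 - \frac{56}{109} = - \frac{8122}{109}$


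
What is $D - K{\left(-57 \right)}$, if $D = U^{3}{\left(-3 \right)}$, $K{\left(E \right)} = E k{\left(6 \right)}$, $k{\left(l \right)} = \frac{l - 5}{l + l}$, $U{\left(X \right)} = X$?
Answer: $- \frac{89}{4} \approx -22.25$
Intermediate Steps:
$k{\left(l \right)} = \frac{-5 + l}{2 l}$
$K{\left(E \right)} = \frac{E}{12}$ ($K{\left(E \right)} = E \frac{-5 + 6}{2 \cdot 6} = E \frac{1}{2} \cdot \frac{1}{6} \cdot 1 = E \frac{1}{12} = \frac{E}{12}$)
$D = -27$ ($D = \left(-3\right)^{3} = -27$)
$D - K{\left(-57 \right)} = -27 - \frac{1}{12} \left(-57\right) = -27 - - \frac{19}{4} = -27 + \frac{19}{4} = - \frac{89}{4}$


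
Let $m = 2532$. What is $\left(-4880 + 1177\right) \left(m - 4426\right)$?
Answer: $7013482$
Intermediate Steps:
$\left(-4880 + 1177\right) \left(m - 4426\right) = \left(-4880 + 1177\right) \left(2532 - 4426\right) = \left(-3703\right) \left(-1894\right) = 7013482$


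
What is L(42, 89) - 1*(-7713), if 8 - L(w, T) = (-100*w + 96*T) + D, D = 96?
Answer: 3281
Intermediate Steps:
L(w, T) = -88 - 96*T + 100*w (L(w, T) = 8 - ((-100*w + 96*T) + 96) = 8 - (96 - 100*w + 96*T) = 8 + (-96 - 96*T + 100*w) = -88 - 96*T + 100*w)
L(42, 89) - 1*(-7713) = (-88 - 96*89 + 100*42) - 1*(-7713) = (-88 - 8544 + 4200) + 7713 = -4432 + 7713 = 3281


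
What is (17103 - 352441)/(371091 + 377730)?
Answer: -335338/748821 ≈ -0.44782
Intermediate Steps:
(17103 - 352441)/(371091 + 377730) = -335338/748821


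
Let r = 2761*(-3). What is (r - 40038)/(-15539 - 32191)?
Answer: 16107/15910 ≈ 1.0124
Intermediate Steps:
r = -8283
(r - 40038)/(-15539 - 32191) = (-8283 - 40038)/(-15539 - 32191) = -48321/(-47730) = -48321*(-1/47730) = 16107/15910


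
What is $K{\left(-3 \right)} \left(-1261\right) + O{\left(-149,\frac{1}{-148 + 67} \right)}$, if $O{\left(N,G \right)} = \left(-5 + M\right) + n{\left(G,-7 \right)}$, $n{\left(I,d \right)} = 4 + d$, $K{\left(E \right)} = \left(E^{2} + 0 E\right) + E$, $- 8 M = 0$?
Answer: $-7574$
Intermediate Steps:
$M = 0$ ($M = \left(- \frac{1}{8}\right) 0 = 0$)
$K{\left(E \right)} = E + E^{2}$ ($K{\left(E \right)} = \left(E^{2} + 0\right) + E = E^{2} + E = E + E^{2}$)
$O{\left(N,G \right)} = -8$ ($O{\left(N,G \right)} = \left(-5 + 0\right) + \left(4 - 7\right) = -5 - 3 = -8$)
$K{\left(-3 \right)} \left(-1261\right) + O{\left(-149,\frac{1}{-148 + 67} \right)} = - 3 \left(1 - 3\right) \left(-1261\right) - 8 = \left(-3\right) \left(-2\right) \left(-1261\right) - 8 = 6 \left(-1261\right) - 8 = -7566 - 8 = -7574$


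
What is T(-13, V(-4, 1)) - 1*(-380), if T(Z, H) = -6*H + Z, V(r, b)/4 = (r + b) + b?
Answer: 415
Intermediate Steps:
V(r, b) = 4*r + 8*b (V(r, b) = 4*((r + b) + b) = 4*((b + r) + b) = 4*(r + 2*b) = 4*r + 8*b)
T(Z, H) = Z - 6*H
T(-13, V(-4, 1)) - 1*(-380) = (-13 - 6*(4*(-4) + 8*1)) - 1*(-380) = (-13 - 6*(-16 + 8)) + 380 = (-13 - 6*(-8)) + 380 = (-13 + 48) + 380 = 35 + 380 = 415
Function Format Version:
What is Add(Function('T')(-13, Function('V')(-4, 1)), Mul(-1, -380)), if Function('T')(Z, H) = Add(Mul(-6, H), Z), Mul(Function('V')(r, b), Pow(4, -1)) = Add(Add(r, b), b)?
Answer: 415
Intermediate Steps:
Function('V')(r, b) = Add(Mul(4, r), Mul(8, b)) (Function('V')(r, b) = Mul(4, Add(Add(r, b), b)) = Mul(4, Add(Add(b, r), b)) = Mul(4, Add(r, Mul(2, b))) = Add(Mul(4, r), Mul(8, b)))
Function('T')(Z, H) = Add(Z, Mul(-6, H))
Add(Function('T')(-13, Function('V')(-4, 1)), Mul(-1, -380)) = Add(Add(-13, Mul(-6, Add(Mul(4, -4), Mul(8, 1)))), Mul(-1, -380)) = Add(Add(-13, Mul(-6, Add(-16, 8))), 380) = Add(Add(-13, Mul(-6, -8)), 380) = Add(Add(-13, 48), 380) = Add(35, 380) = 415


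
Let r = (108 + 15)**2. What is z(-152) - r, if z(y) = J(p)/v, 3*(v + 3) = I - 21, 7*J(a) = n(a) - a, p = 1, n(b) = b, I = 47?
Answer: -15129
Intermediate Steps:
J(a) = 0 (J(a) = (a - a)/7 = (1/7)*0 = 0)
v = 17/3 (v = -3 + (47 - 21)/3 = -3 + (1/3)*26 = -3 + 26/3 = 17/3 ≈ 5.6667)
z(y) = 0 (z(y) = 0/(17/3) = 0*(3/17) = 0)
r = 15129 (r = 123**2 = 15129)
z(-152) - r = 0 - 1*15129 = 0 - 15129 = -15129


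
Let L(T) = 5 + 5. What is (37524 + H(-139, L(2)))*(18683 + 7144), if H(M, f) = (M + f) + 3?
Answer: 965878146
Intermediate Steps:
L(T) = 10
H(M, f) = 3 + M + f
(37524 + H(-139, L(2)))*(18683 + 7144) = (37524 + (3 - 139 + 10))*(18683 + 7144) = (37524 - 126)*25827 = 37398*25827 = 965878146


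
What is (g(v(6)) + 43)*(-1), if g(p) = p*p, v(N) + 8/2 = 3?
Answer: -44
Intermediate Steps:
v(N) = -1 (v(N) = -4 + 3 = -1)
g(p) = p²
(g(v(6)) + 43)*(-1) = ((-1)² + 43)*(-1) = (1 + 43)*(-1) = 44*(-1) = -44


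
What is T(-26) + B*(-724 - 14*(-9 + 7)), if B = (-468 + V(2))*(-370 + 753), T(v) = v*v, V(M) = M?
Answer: 124221364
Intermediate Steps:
T(v) = v²
B = -178478 (B = (-468 + 2)*(-370 + 753) = -466*383 = -178478)
T(-26) + B*(-724 - 14*(-9 + 7)) = (-26)² - 178478*(-724 - 14*(-9 + 7)) = 676 - 178478*(-724 - 14*(-2)) = 676 - 178478*(-724 + 28) = 676 - 178478*(-696) = 676 + 124220688 = 124221364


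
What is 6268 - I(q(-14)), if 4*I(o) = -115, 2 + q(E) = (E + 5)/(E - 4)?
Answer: 25187/4 ≈ 6296.8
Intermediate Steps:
q(E) = -2 + (5 + E)/(-4 + E) (q(E) = -2 + (E + 5)/(E - 4) = -2 + (5 + E)/(-4 + E))
I(o) = -115/4 (I(o) = (¼)*(-115) = -115/4)
6268 - I(q(-14)) = 6268 - 1*(-115/4) = 6268 + 115/4 = 25187/4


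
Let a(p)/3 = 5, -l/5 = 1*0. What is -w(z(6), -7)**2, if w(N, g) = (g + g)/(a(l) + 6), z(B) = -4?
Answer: -4/9 ≈ -0.44444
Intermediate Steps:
l = 0 (l = -5*0 = 0)
a(p) = 15 (a(p) = 3*5 = 15)
w(N, g) = 2*g/21 (w(N, g) = (g + g)/(15 + 6) = (2*g)/21 = (2*g)*(1/21) = 2*g/21)
-w(z(6), -7)**2 = -((2/21)*(-7))**2 = -(-2/3)**2 = -1*4/9 = -4/9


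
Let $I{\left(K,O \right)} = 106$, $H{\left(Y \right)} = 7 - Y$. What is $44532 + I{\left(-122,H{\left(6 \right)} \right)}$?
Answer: $44638$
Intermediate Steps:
$44532 + I{\left(-122,H{\left(6 \right)} \right)} = 44532 + 106 = 44638$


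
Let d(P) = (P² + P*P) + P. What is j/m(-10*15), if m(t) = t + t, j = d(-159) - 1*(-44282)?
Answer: -18937/60 ≈ -315.62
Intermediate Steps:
d(P) = P + 2*P² (d(P) = (P² + P²) + P = 2*P² + P = P + 2*P²)
j = 94685 (j = -159*(1 + 2*(-159)) - 1*(-44282) = -159*(1 - 318) + 44282 = -159*(-317) + 44282 = 50403 + 44282 = 94685)
m(t) = 2*t
j/m(-10*15) = 94685/((2*(-10*15))) = 94685/((2*(-150))) = 94685/(-300) = 94685*(-1/300) = -18937/60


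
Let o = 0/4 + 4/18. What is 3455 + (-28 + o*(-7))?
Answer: 30829/9 ≈ 3425.4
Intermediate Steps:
o = 2/9 (o = 0*(1/4) + 4*(1/18) = 0 + 2/9 = 2/9 ≈ 0.22222)
3455 + (-28 + o*(-7)) = 3455 + (-28 + (2/9)*(-7)) = 3455 + (-28 - 14/9) = 3455 - 266/9 = 30829/9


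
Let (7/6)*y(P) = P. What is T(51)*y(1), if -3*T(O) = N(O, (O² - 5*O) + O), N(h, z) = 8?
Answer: -16/7 ≈ -2.2857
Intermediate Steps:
y(P) = 6*P/7
T(O) = -8/3 (T(O) = -⅓*8 = -8/3)
T(51)*y(1) = -16/7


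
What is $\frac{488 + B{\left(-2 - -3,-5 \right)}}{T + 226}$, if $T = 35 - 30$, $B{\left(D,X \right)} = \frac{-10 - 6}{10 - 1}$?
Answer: $\frac{4376}{2079} \approx 2.1049$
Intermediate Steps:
$B{\left(D,X \right)} = - \frac{16}{9}$
$T = 5$ ($T = 35 - 30 = 5$)
$\frac{488 + B{\left(-2 - -3,-5 \right)}}{T + 226} = \frac{488 - \frac{16}{9}}{5 + 226} = \frac{4376}{9 \cdot 231} = \frac{4376}{9} \cdot \frac{1}{231} = \frac{4376}{2079}$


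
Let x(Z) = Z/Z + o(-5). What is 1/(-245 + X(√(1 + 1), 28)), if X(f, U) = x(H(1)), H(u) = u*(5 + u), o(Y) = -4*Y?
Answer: -1/224 ≈ -0.0044643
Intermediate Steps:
x(Z) = 21 (x(Z) = Z/Z - 4*(-5) = 1 + 20 = 21)
X(f, U) = 21
1/(-245 + X(√(1 + 1), 28)) = 1/(-245 + 21) = 1/(-224) = -1/224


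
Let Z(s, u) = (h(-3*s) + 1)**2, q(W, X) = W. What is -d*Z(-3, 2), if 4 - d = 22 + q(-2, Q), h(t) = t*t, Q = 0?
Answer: 107584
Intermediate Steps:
h(t) = t**2
d = -16 (d = 4 - (22 - 2) = 4 - 1*20 = 4 - 20 = -16)
Z(s, u) = (1 + 9*s**2)**2 (Z(s, u) = ((-3*s)**2 + 1)**2 = (9*s**2 + 1)**2 = (1 + 9*s**2)**2)
-d*Z(-3, 2) = -(-16)*(1 + 9*(-3)**2)**2 = -(-16)*(1 + 9*9)**2 = -(-16)*(1 + 81)**2 = -(-16)*82**2 = -(-16)*6724 = -1*(-107584) = 107584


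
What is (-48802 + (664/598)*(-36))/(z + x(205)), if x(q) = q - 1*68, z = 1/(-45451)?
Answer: -331877520625/930904507 ≈ -356.51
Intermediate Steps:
z = -1/45451 ≈ -2.2002e-5
x(q) = -68 + q (x(q) = q - 68 = -68 + q)
(-48802 + (664/598)*(-36))/(z + x(205)) = (-48802 + (664/598)*(-36))/(-1/45451 + (-68 + 205)) = (-48802 + (664*(1/598))*(-36))/(-1/45451 + 137) = (-48802 + (332/299)*(-36))/(6226786/45451) = (-48802 - 11952/299)*(45451/6226786) = -14603750/299*45451/6226786 = -331877520625/930904507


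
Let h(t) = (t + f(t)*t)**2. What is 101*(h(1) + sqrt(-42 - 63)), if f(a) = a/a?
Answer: 404 + 101*I*sqrt(105) ≈ 404.0 + 1034.9*I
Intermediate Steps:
f(a) = 1
h(t) = 4*t**2 (h(t) = (t + 1*t)**2 = (t + t)**2 = (2*t)**2 = 4*t**2)
101*(h(1) + sqrt(-42 - 63)) = 101*(4*1**2 + sqrt(-42 - 63)) = 101*(4*1 + sqrt(-105)) = 101*(4 + I*sqrt(105)) = 404 + 101*I*sqrt(105)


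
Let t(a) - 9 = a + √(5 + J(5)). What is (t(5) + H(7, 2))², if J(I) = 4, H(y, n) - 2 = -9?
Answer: 100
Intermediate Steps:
H(y, n) = -7 (H(y, n) = 2 - 9 = -7)
t(a) = 12 + a (t(a) = 9 + (a + √(5 + 4)) = 9 + (a + √9) = 9 + (a + 3) = 9 + (3 + a) = 12 + a)
(t(5) + H(7, 2))² = ((12 + 5) - 7)² = (17 - 7)² = 10² = 100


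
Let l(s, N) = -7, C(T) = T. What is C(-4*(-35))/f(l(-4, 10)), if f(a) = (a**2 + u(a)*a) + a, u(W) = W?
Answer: 20/13 ≈ 1.5385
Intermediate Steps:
f(a) = a + 2*a**2 (f(a) = (a**2 + a*a) + a = (a**2 + a**2) + a = 2*a**2 + a = a + 2*a**2)
C(-4*(-35))/f(l(-4, 10)) = (-4*(-35))/((-7*(1 + 2*(-7)))) = 140/((-7*(1 - 14))) = 140/((-7*(-13))) = 140/91 = 140*(1/91) = 20/13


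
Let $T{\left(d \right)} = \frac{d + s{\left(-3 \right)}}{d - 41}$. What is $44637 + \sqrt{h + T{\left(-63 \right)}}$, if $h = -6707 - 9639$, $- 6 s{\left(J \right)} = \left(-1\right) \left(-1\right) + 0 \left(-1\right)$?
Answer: $44637 + \frac{5 i \sqrt{15911259}}{156} \approx 44637.0 + 127.85 i$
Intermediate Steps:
$s{\left(J \right)} = - \frac{1}{6}$ ($s{\left(J \right)} = - \frac{\left(-1\right) \left(-1\right) + 0 \left(-1\right)}{6} = - \frac{1 + 0}{6} = \left(- \frac{1}{6}\right) 1 = - \frac{1}{6}$)
$h = -16346$
$T{\left(d \right)} = \frac{- \frac{1}{6} + d}{-41 + d}$ ($T{\left(d \right)} = \frac{d - \frac{1}{6}}{d - 41} = \frac{- \frac{1}{6} + d}{-41 + d}$)
$44637 + \sqrt{h + T{\left(-63 \right)}} = 44637 + \sqrt{-16346 + \frac{- \frac{1}{6} - 63}{-41 - 63}} = 44637 + \sqrt{-16346 + \frac{1}{-104} \left(- \frac{379}{6}\right)} = 44637 + \sqrt{-16346 - - \frac{379}{624}} = 44637 + \sqrt{-16346 + \frac{379}{624}} = 44637 + \sqrt{- \frac{10199525}{624}} = 44637 + \frac{5 i \sqrt{15911259}}{156}$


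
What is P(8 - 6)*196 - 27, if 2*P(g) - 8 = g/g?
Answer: 855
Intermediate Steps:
P(g) = 9/2 (P(g) = 4 + (g/g)/2 = 4 + (1/2)*1 = 4 + 1/2 = 9/2)
P(8 - 6)*196 - 27 = (9/2)*196 - 27 = 882 - 27 = 855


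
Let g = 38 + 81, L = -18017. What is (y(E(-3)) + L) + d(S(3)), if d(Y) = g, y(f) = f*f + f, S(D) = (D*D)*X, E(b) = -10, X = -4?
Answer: -17808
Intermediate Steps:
S(D) = -4*D**2 (S(D) = (D*D)*(-4) = D**2*(-4) = -4*D**2)
y(f) = f + f**2 (y(f) = f**2 + f = f + f**2)
g = 119
d(Y) = 119
(y(E(-3)) + L) + d(S(3)) = (-10*(1 - 10) - 18017) + 119 = (-10*(-9) - 18017) + 119 = (90 - 18017) + 119 = -17927 + 119 = -17808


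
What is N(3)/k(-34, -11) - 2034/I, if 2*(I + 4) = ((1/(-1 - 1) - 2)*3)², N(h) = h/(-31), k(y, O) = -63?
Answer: -10592879/125643 ≈ -84.309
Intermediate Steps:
N(h) = -h/31 (N(h) = h*(-1/31) = -h/31)
I = 193/8 (I = -4 + ((1/(-1 - 1) - 2)*3)²/2 = -4 + ((1/(-2) - 2)*3)²/2 = -4 + ((-½ - 2)*3)²/2 = -4 + (-5/2*3)²/2 = -4 + (-15/2)²/2 = -4 + (½)*(225/4) = -4 + 225/8 = 193/8 ≈ 24.125)
N(3)/k(-34, -11) - 2034/I = -1/31*3/(-63) - 2034/193/8 = -3/31*(-1/63) - 2034*8/193 = 1/651 - 16272/193 = -10592879/125643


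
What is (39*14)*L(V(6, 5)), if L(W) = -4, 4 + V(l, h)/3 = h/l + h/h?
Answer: -2184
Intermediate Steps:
V(l, h) = -9 + 3*h/l (V(l, h) = -12 + 3*(h/l + h/h) = -12 + 3*(h/l + 1) = -12 + 3*(1 + h/l) = -12 + (3 + 3*h/l) = -9 + 3*h/l)
(39*14)*L(V(6, 5)) = (39*14)*(-4) = 546*(-4) = -2184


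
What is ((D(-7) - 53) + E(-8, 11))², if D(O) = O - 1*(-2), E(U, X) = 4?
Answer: 2916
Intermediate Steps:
D(O) = 2 + O (D(O) = O + 2 = 2 + O)
((D(-7) - 53) + E(-8, 11))² = (((2 - 7) - 53) + 4)² = ((-5 - 53) + 4)² = (-58 + 4)² = (-54)² = 2916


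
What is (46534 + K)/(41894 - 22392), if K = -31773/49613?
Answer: 2308659569/967552726 ≈ 2.3861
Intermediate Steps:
K = -31773/49613 (K = -31773*1/49613 = -31773/49613 ≈ -0.64042)
(46534 + K)/(41894 - 22392) = (46534 - 31773/49613)/(41894 - 22392) = (2308659569/49613)/19502 = (2308659569/49613)*(1/19502) = 2308659569/967552726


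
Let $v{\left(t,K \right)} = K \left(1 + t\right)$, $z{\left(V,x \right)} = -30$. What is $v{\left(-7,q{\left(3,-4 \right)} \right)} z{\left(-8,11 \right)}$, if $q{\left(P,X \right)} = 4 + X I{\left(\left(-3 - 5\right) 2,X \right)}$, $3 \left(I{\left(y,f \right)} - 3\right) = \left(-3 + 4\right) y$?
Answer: $2400$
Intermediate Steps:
$I{\left(y,f \right)} = 3 + \frac{y}{3}$ ($I{\left(y,f \right)} = 3 + \frac{\left(-3 + 4\right) y}{3} = 3 + \frac{1 y}{3} = 3 + \frac{y}{3}$)
$q{\left(P,X \right)} = 4 - \frac{7 X}{3}$ ($q{\left(P,X \right)} = 4 + X \left(3 + \frac{\left(-3 - 5\right) 2}{3}\right) = 4 + X \left(3 + \frac{\left(-8\right) 2}{3}\right) = 4 + X \left(3 + \frac{1}{3} \left(-16\right)\right) = 4 + X \left(3 - \frac{16}{3}\right) = 4 + X \left(- \frac{7}{3}\right) = 4 - \frac{7 X}{3}$)
$v{\left(-7,q{\left(3,-4 \right)} \right)} z{\left(-8,11 \right)} = \left(4 - - \frac{28}{3}\right) \left(1 - 7\right) \left(-30\right) = \left(4 + \frac{28}{3}\right) \left(-6\right) \left(-30\right) = \frac{40}{3} \left(-6\right) \left(-30\right) = \left(-80\right) \left(-30\right) = 2400$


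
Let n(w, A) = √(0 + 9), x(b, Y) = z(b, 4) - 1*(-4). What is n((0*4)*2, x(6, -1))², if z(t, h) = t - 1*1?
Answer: 9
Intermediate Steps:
z(t, h) = -1 + t (z(t, h) = t - 1 = -1 + t)
x(b, Y) = 3 + b (x(b, Y) = (-1 + b) - 1*(-4) = (-1 + b) + 4 = 3 + b)
n(w, A) = 3 (n(w, A) = √9 = 3)
n((0*4)*2, x(6, -1))² = 3² = 9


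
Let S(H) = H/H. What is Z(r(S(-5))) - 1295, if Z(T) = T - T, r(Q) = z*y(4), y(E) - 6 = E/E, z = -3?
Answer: -1295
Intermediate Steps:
y(E) = 7 (y(E) = 6 + E/E = 6 + 1 = 7)
S(H) = 1
r(Q) = -21 (r(Q) = -3*7 = -21)
Z(T) = 0
Z(r(S(-5))) - 1295 = 0 - 1295 = -1295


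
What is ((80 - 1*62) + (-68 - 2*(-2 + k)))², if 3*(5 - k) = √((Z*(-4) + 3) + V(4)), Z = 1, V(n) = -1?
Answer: 28216/9 - 224*I*√2/3 ≈ 3135.1 - 105.59*I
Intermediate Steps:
k = 5 - I*√2/3 (k = 5 - √((1*(-4) + 3) - 1)/3 = 5 - √((-4 + 3) - 1)/3 = 5 - √(-1 - 1)/3 = 5 - I*√2/3 ≈ 5.0 - 0.4714*I)
((80 - 1*62) + (-68 - 2*(-2 + k)))² = ((80 - 1*62) + (-68 - 2*(-2 + (5 - I*√2/3))))² = ((80 - 62) + (-68 - 2*(3 - I*√2/3)))² = (18 + (-68 - (6 - 2*I*√2/3)))² = (18 + (-68 + (-6 + 2*I*√2/3)))² = (18 + (-74 + 2*I*√2/3))² = (-56 + 2*I*√2/3)²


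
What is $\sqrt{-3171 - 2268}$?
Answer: $7 i \sqrt{111} \approx 73.75 i$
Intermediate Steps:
$\sqrt{-3171 - 2268} = \sqrt{-5439} = 7 i \sqrt{111}$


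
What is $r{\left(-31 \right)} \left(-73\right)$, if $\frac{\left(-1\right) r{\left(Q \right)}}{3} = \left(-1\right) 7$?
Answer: $-1533$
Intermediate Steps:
$r{\left(Q \right)} = 21$ ($r{\left(Q \right)} = - 3 \left(\left(-1\right) 7\right) = \left(-3\right) \left(-7\right) = 21$)
$r{\left(-31 \right)} \left(-73\right) = 21 \left(-73\right) = -1533$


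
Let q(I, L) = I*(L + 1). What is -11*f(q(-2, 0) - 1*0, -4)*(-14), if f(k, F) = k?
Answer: -308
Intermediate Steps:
q(I, L) = I*(1 + L)
-11*f(q(-2, 0) - 1*0, -4)*(-14) = -11*(-2*(1 + 0) - 1*0)*(-14) = -11*(-2*1 + 0)*(-14) = -11*(-2 + 0)*(-14) = -11*(-2)*(-14) = 22*(-14) = -308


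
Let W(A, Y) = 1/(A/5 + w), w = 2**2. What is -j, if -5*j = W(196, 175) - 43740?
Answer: -1889567/216 ≈ -8748.0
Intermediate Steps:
w = 4
W(A, Y) = 1/(4 + A/5) (W(A, Y) = 1/(A/5 + 4) = 1/(4 + A/5))
j = 1889567/216 (j = -(5/(20 + 196) - 43740)/5 = -(5/216 - 43740)/5 = -1/5*(-9447835/216) = 1889567/216 ≈ 8748.0)
-j = -1*1889567/216 = -1889567/216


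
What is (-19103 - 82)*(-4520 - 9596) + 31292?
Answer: 270846752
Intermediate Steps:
(-19103 - 82)*(-4520 - 9596) + 31292 = -19185*(-14116) + 31292 = 270815460 + 31292 = 270846752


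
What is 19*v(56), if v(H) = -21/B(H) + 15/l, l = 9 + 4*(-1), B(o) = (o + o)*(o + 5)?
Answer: 55575/976 ≈ 56.942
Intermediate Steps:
B(o) = 2*o*(5 + o) (B(o) = (2*o)*(5 + o) = 2*o*(5 + o))
l = 5 (l = 9 - 4 = 5)
v(H) = 3 - 21/(2*H*(5 + H)) (v(H) = -21*1/(2*H*(5 + H)) + 15/5 = -21/(2*H*(5 + H)) + 15*(1/5) = -21/(2*H*(5 + H)) + 3 = 3 - 21/(2*H*(5 + H)))
19*v(56) = 19*((3/2)*(-7 + 2*56*(5 + 56))/(56*(5 + 56))) = 19*((3/2)*(1/56)*(-7 + 2*56*61)/61) = 19*((3/2)*(1/56)*(1/61)*(-7 + 6832)) = 19*((3/2)*(1/56)*(1/61)*6825) = 19*(2925/976) = 55575/976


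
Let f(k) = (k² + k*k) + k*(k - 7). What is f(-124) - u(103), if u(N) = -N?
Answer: 47099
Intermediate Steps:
f(k) = 2*k² + k*(-7 + k) (f(k) = (k² + k²) + k*(-7 + k) = 2*k² + k*(-7 + k))
f(-124) - u(103) = -124*(-7 + 3*(-124)) - (-1)*103 = -124*(-7 - 372) - 1*(-103) = -124*(-379) + 103 = 46996 + 103 = 47099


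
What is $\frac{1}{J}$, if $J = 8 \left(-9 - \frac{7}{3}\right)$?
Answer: $- \frac{3}{272} \approx -0.011029$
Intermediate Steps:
$J = - \frac{272}{3}$ ($J = 8 \left(-9 - \frac{7}{3}\right) = 8 \left(- \frac{34}{3}\right) = - \frac{272}{3} \approx -90.667$)
$\frac{1}{J} = \frac{1}{- \frac{272}{3}} = - \frac{3}{272}$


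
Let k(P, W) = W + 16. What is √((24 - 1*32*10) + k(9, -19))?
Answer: I*√299 ≈ 17.292*I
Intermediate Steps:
k(P, W) = 16 + W
√((24 - 1*32*10) + k(9, -19)) = √((24 - 1*32*10) + (16 - 19)) = √((24 - 32*10) - 3) = √((24 - 320) - 3) = √(-296 - 3) = √(-299) = I*√299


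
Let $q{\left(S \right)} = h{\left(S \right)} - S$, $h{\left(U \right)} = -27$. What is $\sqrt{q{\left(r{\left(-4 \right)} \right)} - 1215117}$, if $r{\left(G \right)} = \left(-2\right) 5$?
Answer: $i \sqrt{1215134} \approx 1102.3 i$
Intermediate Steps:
$r{\left(G \right)} = -10$
$q{\left(S \right)} = -27 - S$
$\sqrt{q{\left(r{\left(-4 \right)} \right)} - 1215117} = \sqrt{\left(-27 - -10\right) - 1215117} = \sqrt{\left(-27 + 10\right) - 1215117} = \sqrt{-17 - 1215117} = \sqrt{-1215134} = i \sqrt{1215134}$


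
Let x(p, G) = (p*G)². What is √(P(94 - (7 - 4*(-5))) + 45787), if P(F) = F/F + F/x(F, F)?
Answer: √922679528415/4489 ≈ 213.98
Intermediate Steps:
x(p, G) = G²*p² (x(p, G) = (G*p)² = G²*p²)
P(F) = 1 + F⁻³ (P(F) = F/F + F/((F²*F²)) = 1 + F/(F⁴) = 1 + F/F⁴ = 1 + F⁻³)
√(P(94 - (7 - 4*(-5))) + 45787) = √((1 + (94 - (7 - 4*(-5)))⁻³) + 45787) = √((1 + (94 - (7 + 20))⁻³) + 45787) = √((1 + (94 - 1*27)⁻³) + 45787) = √((1 + (94 - 27)⁻³) + 45787) = √((1 + 67⁻³) + 45787) = √((1 + 1/300763) + 45787) = √(300764/300763 + 45787) = √(13771336245/300763) = √922679528415/4489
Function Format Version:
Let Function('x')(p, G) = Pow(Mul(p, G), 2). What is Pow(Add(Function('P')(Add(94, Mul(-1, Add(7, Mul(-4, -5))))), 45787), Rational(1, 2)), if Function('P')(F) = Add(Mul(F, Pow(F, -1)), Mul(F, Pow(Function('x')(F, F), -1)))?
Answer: Mul(Rational(1, 4489), Pow(922679528415, Rational(1, 2))) ≈ 213.98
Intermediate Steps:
Function('x')(p, G) = Mul(Pow(G, 2), Pow(p, 2)) (Function('x')(p, G) = Pow(Mul(G, p), 2) = Mul(Pow(G, 2), Pow(p, 2)))
Function('P')(F) = Add(1, Pow(F, -3)) (Function('P')(F) = Add(Mul(F, Pow(F, -1)), Mul(F, Pow(Mul(Pow(F, 2), Pow(F, 2)), -1))) = Add(1, Mul(F, Pow(Pow(F, 4), -1))) = Add(1, Mul(F, Pow(F, -4))) = Add(1, Pow(F, -3)))
Pow(Add(Function('P')(Add(94, Mul(-1, Add(7, Mul(-4, -5))))), 45787), Rational(1, 2)) = Pow(Add(Add(1, Pow(Add(94, Mul(-1, Add(7, Mul(-4, -5)))), -3)), 45787), Rational(1, 2)) = Pow(Add(Add(1, Pow(Add(94, Mul(-1, Add(7, 20))), -3)), 45787), Rational(1, 2)) = Pow(Add(Add(1, Pow(Add(94, Mul(-1, 27)), -3)), 45787), Rational(1, 2)) = Pow(Add(Add(1, Pow(Add(94, -27), -3)), 45787), Rational(1, 2)) = Pow(Add(Add(1, Pow(67, -3)), 45787), Rational(1, 2)) = Pow(Add(Add(1, Rational(1, 300763)), 45787), Rational(1, 2)) = Pow(Add(Rational(300764, 300763), 45787), Rational(1, 2)) = Pow(Rational(13771336245, 300763), Rational(1, 2)) = Mul(Rational(1, 4489), Pow(922679528415, Rational(1, 2)))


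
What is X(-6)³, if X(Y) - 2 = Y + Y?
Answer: -1000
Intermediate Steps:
X(Y) = 2 + 2*Y (X(Y) = 2 + (Y + Y) = 2 + 2*Y)
X(-6)³ = (2 + 2*(-6))³ = (2 - 12)³ = (-10)³ = -1000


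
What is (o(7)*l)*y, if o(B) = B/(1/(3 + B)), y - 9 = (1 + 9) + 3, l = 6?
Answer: 9240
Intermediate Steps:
y = 22 (y = 9 + ((1 + 9) + 3) = 9 + (10 + 3) = 9 + 13 = 22)
o(B) = B*(3 + B)
(o(7)*l)*y = ((7*(3 + 7))*6)*22 = ((7*10)*6)*22 = (70*6)*22 = 420*22 = 9240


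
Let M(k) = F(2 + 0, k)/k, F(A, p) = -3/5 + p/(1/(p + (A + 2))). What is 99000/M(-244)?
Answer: -13420000/32533 ≈ -412.50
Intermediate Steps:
F(A, p) = -3/5 + p*(2 + A + p) (F(A, p) = -3*1/5 + p/(1/(p + (2 + A))) = -3/5 + p/(1/(2 + A + p)) = -3/5 + p*(2 + A + p))
M(k) = (-3/5 + k**2 + 4*k)/k (M(k) = (-3/5 + k**2 + 2*k + (2 + 0)*k)/k = (-3/5 + k**2 + 2*k + 2*k)/k = (-3/5 + k**2 + 4*k)/k)
99000/M(-244) = 99000/(4 - 244 - 3/5/(-244)) = 99000/(4 - 244 - 3/5*(-1/244)) = 99000/(4 - 244 + 3/1220) = 99000/(-292797/1220) = 99000*(-1220/292797) = -13420000/32533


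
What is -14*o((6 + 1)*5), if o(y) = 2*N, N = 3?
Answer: -84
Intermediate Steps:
o(y) = 6 (o(y) = 2*3 = 6)
-14*o((6 + 1)*5) = -14*6 = -84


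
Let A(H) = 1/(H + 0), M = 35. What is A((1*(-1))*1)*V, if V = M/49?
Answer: -5/7 ≈ -0.71429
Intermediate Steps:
A(H) = 1/H
V = 5/7 (V = 35/49 = 35*(1/49) = 5/7 ≈ 0.71429)
A((1*(-1))*1)*V = (5/7)/((1*(-1))*1) = (5/7)/(-1*1) = (5/7)/(-1) = -1*5/7 = -5/7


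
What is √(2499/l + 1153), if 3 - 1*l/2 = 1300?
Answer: √7751865502/2594 ≈ 33.942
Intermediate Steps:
l = -2594 (l = 6 - 2*1300 = 6 - 2600 = -2594)
√(2499/l + 1153) = √(2499/(-2594) + 1153) = √(2499*(-1/2594) + 1153) = √(-2499/2594 + 1153) = √(2988383/2594) = √7751865502/2594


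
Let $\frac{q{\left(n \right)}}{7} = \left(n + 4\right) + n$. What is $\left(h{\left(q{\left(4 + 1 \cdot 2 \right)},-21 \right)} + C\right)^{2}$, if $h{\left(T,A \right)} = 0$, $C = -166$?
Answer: $27556$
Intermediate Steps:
$q{\left(n \right)} = 28 + 14 n$ ($q{\left(n \right)} = 7 \left(\left(n + 4\right) + n\right) = 7 \left(\left(4 + n\right) + n\right) = 7 \left(4 + 2 n\right) = 28 + 14 n$)
$\left(h{\left(q{\left(4 + 1 \cdot 2 \right)},-21 \right)} + C\right)^{2} = \left(0 - 166\right)^{2} = \left(-166\right)^{2} = 27556$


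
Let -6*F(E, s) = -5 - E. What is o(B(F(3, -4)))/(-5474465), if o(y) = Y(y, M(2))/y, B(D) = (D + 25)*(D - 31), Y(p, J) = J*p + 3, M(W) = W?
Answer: -2807/7698192683 ≈ -3.6463e-7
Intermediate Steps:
Y(p, J) = 3 + J*p
F(E, s) = 5/6 + E/6 (F(E, s) = -(-5 - E)/6 = 5/6 + E/6)
B(D) = (-31 + D)*(25 + D) (B(D) = (25 + D)*(-31 + D) = (-31 + D)*(25 + D))
o(y) = (3 + 2*y)/y
o(B(F(3, -4)))/(-5474465) = (2 + 3/(-775 + (5/6 + (1/6)*3)**2 - 6*(5/6 + (1/6)*3)))/(-5474465) = (2 + 3/(-775 + (5/6 + 1/2)**2 - 6*(5/6 + 1/2)))*(-1/5474465) = (2 + 3/(-775 + (4/3)**2 - 6*4/3))*(-1/5474465) = (2 + 3/(-775 + 16/9 - 8))*(-1/5474465) = (2 + 3/(-7031/9))*(-1/5474465) = (2 + 3*(-9/7031))*(-1/5474465) = (2 - 27/7031)*(-1/5474465) = (14035/7031)*(-1/5474465) = -2807/7698192683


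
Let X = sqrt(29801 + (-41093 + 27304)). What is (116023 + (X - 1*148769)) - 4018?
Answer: -36764 + 2*sqrt(4003) ≈ -36637.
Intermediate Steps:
X = 2*sqrt(4003) (X = sqrt(29801 - 13789) = sqrt(16012) = 2*sqrt(4003) ≈ 126.54)
(116023 + (X - 1*148769)) - 4018 = (116023 + (2*sqrt(4003) - 1*148769)) - 4018 = (116023 + (2*sqrt(4003) - 148769)) - 4018 = (116023 + (-148769 + 2*sqrt(4003))) - 4018 = (-32746 + 2*sqrt(4003)) - 4018 = -36764 + 2*sqrt(4003)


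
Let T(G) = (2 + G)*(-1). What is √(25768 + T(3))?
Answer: √25763 ≈ 160.51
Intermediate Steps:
T(G) = -2 - G
√(25768 + T(3)) = √(25768 + (-2 - 1*3)) = √(25768 + (-2 - 3)) = √(25768 - 5) = √25763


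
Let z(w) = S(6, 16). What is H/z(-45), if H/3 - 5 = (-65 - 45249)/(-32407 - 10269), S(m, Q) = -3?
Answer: -129347/21338 ≈ -6.0618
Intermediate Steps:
z(w) = -3
H = 388041/21338 (H = 15 + 3*((-65 - 45249)/(-32407 - 10269)) = 15 + 3*(-45314/(-42676)) = 15 + 3*(-45314*(-1/42676)) = 15 + 3*(22657/21338) = 15 + 67971/21338 = 388041/21338 ≈ 18.185)
H/z(-45) = (388041/21338)/(-3) = (388041/21338)*(-1/3) = -129347/21338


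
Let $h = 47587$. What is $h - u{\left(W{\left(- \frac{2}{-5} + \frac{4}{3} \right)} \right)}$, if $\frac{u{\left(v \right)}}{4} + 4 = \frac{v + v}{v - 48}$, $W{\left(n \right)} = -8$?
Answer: $\frac{333213}{7} \approx 47602.0$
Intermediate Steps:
$u{\left(v \right)} = -16 + \frac{8 v}{-48 + v}$ ($u{\left(v \right)} = -16 + 4 \frac{v + v}{v - 48} = -16 + 4 \frac{2 v}{-48 + v} = -16 + \frac{8 v}{-48 + v}$)
$h - u{\left(W{\left(- \frac{2}{-5} + \frac{4}{3} \right)} \right)} = 47587 - \frac{8 \left(96 - -8\right)}{-48 - 8} = 47587 - \frac{8 \left(96 + 8\right)}{-56} = 47587 - 8 \left(- \frac{1}{56}\right) 104 = 47587 - - \frac{104}{7} = 47587 + \frac{104}{7} = \frac{333213}{7}$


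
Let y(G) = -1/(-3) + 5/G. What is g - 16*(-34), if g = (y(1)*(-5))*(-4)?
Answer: 1952/3 ≈ 650.67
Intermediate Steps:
y(G) = ⅓ + 5/G (y(G) = -1*(-⅓) + 5/G = ⅓ + 5/G)
g = 320/3 (g = (((⅓)*(15 + 1)/1)*(-5))*(-4) = (((⅓)*1*16)*(-5))*(-4) = ((16/3)*(-5))*(-4) = -80/3*(-4) = 320/3 ≈ 106.67)
g - 16*(-34) = 320/3 - 16*(-34) = 320/3 + 544 = 1952/3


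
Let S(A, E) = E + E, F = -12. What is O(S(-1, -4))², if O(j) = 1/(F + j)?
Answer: 1/400 ≈ 0.0025000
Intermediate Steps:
S(A, E) = 2*E
O(j) = 1/(-12 + j)
O(S(-1, -4))² = (1/(-12 + 2*(-4)))² = (1/(-12 - 8))² = (1/(-20))² = (-1/20)² = 1/400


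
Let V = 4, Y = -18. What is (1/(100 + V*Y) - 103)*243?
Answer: -700569/28 ≈ -25020.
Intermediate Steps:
(1/(100 + V*Y) - 103)*243 = (1/(100 + 4*(-18)) - 103)*243 = (1/(100 - 72) - 103)*243 = (1/28 - 103)*243 = -2883/28*243 = -700569/28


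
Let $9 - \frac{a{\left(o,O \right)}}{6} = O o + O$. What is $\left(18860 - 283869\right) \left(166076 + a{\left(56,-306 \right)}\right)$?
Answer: $-71759667038$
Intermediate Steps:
$a{\left(o,O \right)} = 54 - 6 O - 6 O o$ ($a{\left(o,O \right)} = 54 - 6 \left(O o + O\right) = 54 - 6 \left(O + O o\right) = 54 - \left(6 O + 6 O o\right) = 54 - 6 O - 6 O o$)
$\left(18860 - 283869\right) \left(166076 + a{\left(56,-306 \right)}\right) = \left(18860 - 283869\right) \left(166076 - \left(-1890 - 102816\right)\right) = - 265009 \left(166076 + \left(54 + 1836 + 102816\right)\right) = - 265009 \left(166076 + 104706\right) = \left(-265009\right) 270782 = -71759667038$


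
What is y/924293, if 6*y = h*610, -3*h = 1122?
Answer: -114070/2772879 ≈ -0.041138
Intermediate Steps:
h = -374 (h = -⅓*1122 = -374)
y = -114070/3 (y = (-374*610)/6 = (⅙)*(-228140) = -114070/3 ≈ -38023.)
y/924293 = -114070/3/924293 = -114070/3*1/924293 = -114070/2772879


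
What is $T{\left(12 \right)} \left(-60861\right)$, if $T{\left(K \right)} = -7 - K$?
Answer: $1156359$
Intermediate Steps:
$T{\left(12 \right)} \left(-60861\right) = \left(-7 - 12\right) \left(-60861\right) = \left(-19\right) \left(-60861\right) = 1156359$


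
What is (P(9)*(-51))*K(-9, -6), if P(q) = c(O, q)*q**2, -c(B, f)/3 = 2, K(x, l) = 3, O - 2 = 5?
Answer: 74358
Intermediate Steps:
O = 7 (O = 2 + 5 = 7)
c(B, f) = -6 (c(B, f) = -3*2 = -6)
P(q) = -6*q**2
(P(9)*(-51))*K(-9, -6) = (-6*9**2*(-51))*3 = (-6*81*(-51))*3 = -486*(-51)*3 = 24786*3 = 74358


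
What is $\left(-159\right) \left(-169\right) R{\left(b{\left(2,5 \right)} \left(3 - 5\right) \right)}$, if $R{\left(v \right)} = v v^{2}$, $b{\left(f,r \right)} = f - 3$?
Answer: $214968$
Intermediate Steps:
$b{\left(f,r \right)} = -3 + f$
$R{\left(v \right)} = v^{3}$
$\left(-159\right) \left(-169\right) R{\left(b{\left(2,5 \right)} \left(3 - 5\right) \right)} = \left(-159\right) \left(-169\right) \left(\left(-3 + 2\right) \left(3 - 5\right)\right)^{3} = 26871 \left(\left(-1\right) \left(-2\right)\right)^{3} = 26871 \cdot 2^{3} = 26871 \cdot 8 = 214968$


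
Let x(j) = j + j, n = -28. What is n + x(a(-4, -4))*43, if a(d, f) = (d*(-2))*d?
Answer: -2780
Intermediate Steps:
a(d, f) = -2*d**2 (a(d, f) = (-2*d)*d = -2*d**2)
x(j) = 2*j
n + x(a(-4, -4))*43 = -28 + (2*(-2*(-4)**2))*43 = -28 + (2*(-2*16))*43 = -28 + (2*(-32))*43 = -28 - 64*43 = -28 - 2752 = -2780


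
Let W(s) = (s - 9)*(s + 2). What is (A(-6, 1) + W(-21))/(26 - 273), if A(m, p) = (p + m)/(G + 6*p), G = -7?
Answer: -575/247 ≈ -2.3279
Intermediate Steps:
A(m, p) = (m + p)/(-7 + 6*p) (A(m, p) = (p + m)/(-7 + 6*p) = (m + p)/(-7 + 6*p))
W(s) = (-9 + s)*(2 + s)
(A(-6, 1) + W(-21))/(26 - 273) = ((-6 + 1)/(-7 + 6*1) + (-18 + (-21)**2 - 7*(-21)))/(26 - 273) = (-5/(-7 + 6) + (-18 + 441 + 147))/(-247) = (-5/(-1) + 570)*(-1/247) = (-1*(-5) + 570)*(-1/247) = (5 + 570)*(-1/247) = 575*(-1/247) = -575/247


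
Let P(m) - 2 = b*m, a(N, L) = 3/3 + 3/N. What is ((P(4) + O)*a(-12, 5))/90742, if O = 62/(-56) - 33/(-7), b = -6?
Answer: -1545/10163104 ≈ -0.00015202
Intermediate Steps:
a(N, L) = 1 + 3/N (a(N, L) = 3*(⅓) + 3/N = 1 + 3/N)
O = 101/28 (O = 62*(-1/56) - 33*(-⅐) = -31/28 + 33/7 = 101/28 ≈ 3.6071)
P(m) = 2 - 6*m
((P(4) + O)*a(-12, 5))/90742 = (((2 - 6*4) + 101/28)*((3 - 12)/(-12)))/90742 = (((2 - 24) + 101/28)*(-1/12*(-9)))*(1/90742) = ((-22 + 101/28)*(¾))*(1/90742) = -515/28*¾*(1/90742) = -1545/112*1/90742 = -1545/10163104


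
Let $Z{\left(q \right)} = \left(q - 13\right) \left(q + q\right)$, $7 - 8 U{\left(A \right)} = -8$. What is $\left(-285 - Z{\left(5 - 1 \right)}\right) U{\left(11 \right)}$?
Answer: $- \frac{3195}{8} \approx -399.38$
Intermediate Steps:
$U{\left(A \right)} = \frac{15}{8}$ ($U{\left(A \right)} = \frac{7}{8} - -1 = \frac{7}{8} + 1 = \frac{15}{8}$)
$Z{\left(q \right)} = 2 q \left(-13 + q\right)$ ($Z{\left(q \right)} = \left(-13 + q\right) 2 q = 2 q \left(-13 + q\right)$)
$\left(-285 - Z{\left(5 - 1 \right)}\right) U{\left(11 \right)} = \left(-285 - 2 \left(5 - 1\right) \left(-13 + \left(5 - 1\right)\right)\right) \frac{15}{8} = \left(-285 - 2 \cdot 4 \left(-13 + 4\right)\right) \frac{15}{8} = \left(-285 - 2 \cdot 4 \left(-9\right)\right) \frac{15}{8} = \left(-285 - -72\right) \frac{15}{8} = \left(-285 + 72\right) \frac{15}{8} = \left(-213\right) \frac{15}{8} = - \frac{3195}{8}$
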